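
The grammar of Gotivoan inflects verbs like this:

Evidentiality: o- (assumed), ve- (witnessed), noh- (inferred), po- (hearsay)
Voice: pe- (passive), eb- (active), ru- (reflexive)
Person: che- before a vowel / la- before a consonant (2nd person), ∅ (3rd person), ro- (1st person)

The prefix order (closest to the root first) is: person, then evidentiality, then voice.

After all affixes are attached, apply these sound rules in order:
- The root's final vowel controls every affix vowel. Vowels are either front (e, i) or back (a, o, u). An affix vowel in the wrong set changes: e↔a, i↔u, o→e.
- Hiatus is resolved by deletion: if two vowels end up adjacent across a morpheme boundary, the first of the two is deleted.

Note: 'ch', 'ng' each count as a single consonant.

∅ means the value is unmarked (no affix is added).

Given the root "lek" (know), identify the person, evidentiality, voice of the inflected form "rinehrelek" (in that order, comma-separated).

1st person, inferred, reflexive

Segment: ru-noh-ro-lek.
person: ro- → 1st person.
evidentiality: noh- → inferred.
voice: ru- → reflexive.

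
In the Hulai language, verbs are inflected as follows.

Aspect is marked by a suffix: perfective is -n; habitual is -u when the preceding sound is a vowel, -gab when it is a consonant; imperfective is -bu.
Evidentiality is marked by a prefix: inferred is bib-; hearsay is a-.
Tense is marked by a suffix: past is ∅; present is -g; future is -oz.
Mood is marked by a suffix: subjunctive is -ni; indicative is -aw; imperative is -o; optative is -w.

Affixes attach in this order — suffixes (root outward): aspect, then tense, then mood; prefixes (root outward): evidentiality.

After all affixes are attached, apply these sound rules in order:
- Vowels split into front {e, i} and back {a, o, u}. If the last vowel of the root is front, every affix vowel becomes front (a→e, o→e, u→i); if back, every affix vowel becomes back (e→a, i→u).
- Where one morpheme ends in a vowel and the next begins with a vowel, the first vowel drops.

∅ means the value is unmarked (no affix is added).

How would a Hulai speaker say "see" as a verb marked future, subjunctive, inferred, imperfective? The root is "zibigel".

Attach aspect imperfective -bu → zibigelbu.
Attach tense future -oz → zibigelbuoz.
Attach evidentiality inferred bib- → bibzibigelbuoz.
Attach mood subjunctive -ni → bibzibigelbuozni.
Apply vowel harmony: bibzibigelbuozni → bibzibigelbiezni.
Apply vowel deletion: bibzibigelbiezni → bibzibigelbezni.

bibzibigelbezni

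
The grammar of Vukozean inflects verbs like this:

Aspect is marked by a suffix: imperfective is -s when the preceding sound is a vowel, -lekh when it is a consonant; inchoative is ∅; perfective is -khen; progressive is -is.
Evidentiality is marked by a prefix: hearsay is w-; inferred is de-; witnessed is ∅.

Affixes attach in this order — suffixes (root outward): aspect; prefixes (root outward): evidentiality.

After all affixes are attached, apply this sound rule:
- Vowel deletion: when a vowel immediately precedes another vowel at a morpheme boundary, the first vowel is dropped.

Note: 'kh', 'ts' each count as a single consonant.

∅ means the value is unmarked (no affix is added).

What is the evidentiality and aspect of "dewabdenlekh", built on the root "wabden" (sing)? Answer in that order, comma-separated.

inferred, imperfective

Segment: de-wabden-lekh.
evidentiality: de- → inferred.
aspect: -s/lekh → imperfective.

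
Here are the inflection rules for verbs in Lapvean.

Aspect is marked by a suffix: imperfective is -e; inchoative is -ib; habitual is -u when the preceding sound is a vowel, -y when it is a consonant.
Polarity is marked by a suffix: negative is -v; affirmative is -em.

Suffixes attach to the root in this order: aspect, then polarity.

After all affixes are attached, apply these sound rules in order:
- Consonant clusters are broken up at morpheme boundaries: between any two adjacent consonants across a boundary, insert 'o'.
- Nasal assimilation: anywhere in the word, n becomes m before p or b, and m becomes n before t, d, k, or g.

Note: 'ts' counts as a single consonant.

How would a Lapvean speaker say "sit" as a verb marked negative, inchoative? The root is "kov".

Attach aspect inchoative -ib → kovib.
Attach polarity negative -v → kovibv.
Apply epenthesis: kovibv → kovibov.
Nasal assimilation: no change.

kovibov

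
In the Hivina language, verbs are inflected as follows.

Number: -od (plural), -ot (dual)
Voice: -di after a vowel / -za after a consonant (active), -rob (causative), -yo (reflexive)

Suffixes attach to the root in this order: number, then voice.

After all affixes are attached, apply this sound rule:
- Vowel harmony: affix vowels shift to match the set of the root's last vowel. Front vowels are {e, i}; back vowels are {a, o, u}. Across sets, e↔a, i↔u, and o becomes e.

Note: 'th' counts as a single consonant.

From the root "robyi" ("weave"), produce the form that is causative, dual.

robyietreb

Attach number dual -ot → robyiot.
Attach voice causative -rob → robyiotrob.
Apply vowel harmony: robyiotrob → robyietreb.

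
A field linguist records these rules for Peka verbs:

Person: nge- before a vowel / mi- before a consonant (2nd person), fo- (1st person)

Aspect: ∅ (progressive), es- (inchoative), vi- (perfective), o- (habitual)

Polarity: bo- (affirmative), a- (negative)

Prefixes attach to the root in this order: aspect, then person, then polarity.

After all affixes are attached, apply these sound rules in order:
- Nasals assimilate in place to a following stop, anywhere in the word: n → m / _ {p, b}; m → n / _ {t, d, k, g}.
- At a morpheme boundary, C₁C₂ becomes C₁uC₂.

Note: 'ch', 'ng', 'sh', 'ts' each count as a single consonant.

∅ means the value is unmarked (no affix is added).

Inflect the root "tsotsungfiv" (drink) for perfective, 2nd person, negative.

Attach aspect perfective vi- → vitsotsungfiv.
Attach person 2nd person mi- (before consonant 'v') → mivitsotsungfiv.
Attach polarity negative a- → amivitsotsungfiv.
Nasal assimilation: no change.
Epenthesis: no change.

amivitsotsungfiv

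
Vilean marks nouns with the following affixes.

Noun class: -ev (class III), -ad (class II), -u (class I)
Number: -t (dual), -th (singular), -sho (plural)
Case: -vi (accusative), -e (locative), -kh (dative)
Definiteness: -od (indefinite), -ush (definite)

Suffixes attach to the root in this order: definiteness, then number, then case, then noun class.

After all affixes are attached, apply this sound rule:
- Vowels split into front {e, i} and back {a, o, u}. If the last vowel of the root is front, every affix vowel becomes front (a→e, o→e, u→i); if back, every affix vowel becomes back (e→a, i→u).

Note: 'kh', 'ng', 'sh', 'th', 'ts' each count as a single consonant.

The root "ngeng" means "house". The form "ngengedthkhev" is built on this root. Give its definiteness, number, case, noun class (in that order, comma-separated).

Segment: ngeng-od-th-kh-ev.
definiteness: -od → indefinite.
number: -th → singular.
case: -kh → dative.
noun class: -ev → class III.

indefinite, singular, dative, class III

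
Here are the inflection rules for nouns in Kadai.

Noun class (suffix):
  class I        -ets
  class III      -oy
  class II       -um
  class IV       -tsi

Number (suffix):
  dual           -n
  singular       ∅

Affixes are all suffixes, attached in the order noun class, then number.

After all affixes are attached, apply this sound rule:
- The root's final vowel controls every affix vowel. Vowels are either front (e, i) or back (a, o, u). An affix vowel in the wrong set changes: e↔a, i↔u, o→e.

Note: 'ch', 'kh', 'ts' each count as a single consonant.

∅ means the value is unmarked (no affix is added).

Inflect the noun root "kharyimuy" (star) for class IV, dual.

Attach noun class class IV -tsi → kharyimuytsi.
Attach number dual -n → kharyimuytsin.
Apply vowel harmony: kharyimuytsin → kharyimuytsun.

kharyimuytsun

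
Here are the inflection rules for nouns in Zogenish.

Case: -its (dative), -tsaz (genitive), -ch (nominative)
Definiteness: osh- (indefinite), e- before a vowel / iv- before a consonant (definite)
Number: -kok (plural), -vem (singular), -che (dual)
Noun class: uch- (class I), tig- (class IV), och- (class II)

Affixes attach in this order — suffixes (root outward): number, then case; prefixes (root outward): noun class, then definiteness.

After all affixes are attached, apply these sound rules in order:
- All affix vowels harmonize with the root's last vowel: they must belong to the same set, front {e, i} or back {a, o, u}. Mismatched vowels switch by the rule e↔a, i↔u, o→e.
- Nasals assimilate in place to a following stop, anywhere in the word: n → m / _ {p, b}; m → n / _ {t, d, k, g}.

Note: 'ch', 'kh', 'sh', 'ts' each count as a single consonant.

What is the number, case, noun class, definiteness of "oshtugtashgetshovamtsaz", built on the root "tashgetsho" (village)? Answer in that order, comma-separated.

singular, genitive, class IV, indefinite

Segment: osh-tig-tashgetsho-vem-tsaz.
number: -vem → singular.
case: -tsaz → genitive.
noun class: tig- → class IV.
definiteness: osh- → indefinite.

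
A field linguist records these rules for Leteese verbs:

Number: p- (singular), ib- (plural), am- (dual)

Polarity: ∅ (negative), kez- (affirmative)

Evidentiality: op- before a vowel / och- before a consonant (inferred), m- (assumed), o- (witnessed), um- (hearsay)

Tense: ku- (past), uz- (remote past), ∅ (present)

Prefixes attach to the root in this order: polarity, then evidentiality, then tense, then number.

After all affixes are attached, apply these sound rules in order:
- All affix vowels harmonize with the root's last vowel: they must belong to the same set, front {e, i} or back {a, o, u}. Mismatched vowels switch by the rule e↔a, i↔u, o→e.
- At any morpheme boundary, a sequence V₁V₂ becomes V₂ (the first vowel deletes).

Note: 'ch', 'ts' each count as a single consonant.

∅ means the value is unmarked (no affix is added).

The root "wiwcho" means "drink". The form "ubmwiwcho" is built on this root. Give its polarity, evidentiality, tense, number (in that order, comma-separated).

negative, assumed, present, plural

Segment: ib-m-wiwcho.
polarity: ∅ → negative.
evidentiality: m- → assumed.
tense: ∅ → present.
number: ib- → plural.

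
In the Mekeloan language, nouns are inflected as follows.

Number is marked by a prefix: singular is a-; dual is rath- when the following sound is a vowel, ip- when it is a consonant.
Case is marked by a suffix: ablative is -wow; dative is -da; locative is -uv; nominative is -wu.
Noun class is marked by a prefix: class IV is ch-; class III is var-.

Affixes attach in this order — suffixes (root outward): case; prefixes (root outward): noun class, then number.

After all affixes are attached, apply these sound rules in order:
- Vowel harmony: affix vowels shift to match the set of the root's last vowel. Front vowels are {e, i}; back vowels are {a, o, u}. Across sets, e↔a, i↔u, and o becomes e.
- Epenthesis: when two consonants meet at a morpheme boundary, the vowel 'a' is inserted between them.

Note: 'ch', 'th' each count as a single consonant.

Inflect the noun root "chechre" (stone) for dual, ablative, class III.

Attach noun class class III var- → varchechre.
Attach case ablative -wow → varchechrewow.
Attach number dual ip- (before consonant 'v') → ipvarchechrewow.
Apply vowel harmony: ipvarchechrewow → ipverchechrewew.
Apply epenthesis: ipverchechrewew → ipaverachechrewew.

ipaverachechrewew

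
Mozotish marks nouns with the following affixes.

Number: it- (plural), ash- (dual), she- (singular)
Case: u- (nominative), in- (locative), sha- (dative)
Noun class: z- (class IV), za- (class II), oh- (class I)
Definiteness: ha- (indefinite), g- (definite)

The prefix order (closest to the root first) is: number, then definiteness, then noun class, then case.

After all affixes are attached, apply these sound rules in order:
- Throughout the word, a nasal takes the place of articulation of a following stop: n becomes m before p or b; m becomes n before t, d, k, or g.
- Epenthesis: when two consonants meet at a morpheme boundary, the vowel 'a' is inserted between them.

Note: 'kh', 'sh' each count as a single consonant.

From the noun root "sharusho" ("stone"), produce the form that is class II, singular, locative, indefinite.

inazahashesharusho

Attach number singular she- → shesharusho.
Attach definiteness indefinite ha- → hashesharusho.
Attach noun class class II za- → zahashesharusho.
Attach case locative in- → inzahashesharusho.
Nasal assimilation: no change.
Apply epenthesis: inzahashesharusho → inazahashesharusho.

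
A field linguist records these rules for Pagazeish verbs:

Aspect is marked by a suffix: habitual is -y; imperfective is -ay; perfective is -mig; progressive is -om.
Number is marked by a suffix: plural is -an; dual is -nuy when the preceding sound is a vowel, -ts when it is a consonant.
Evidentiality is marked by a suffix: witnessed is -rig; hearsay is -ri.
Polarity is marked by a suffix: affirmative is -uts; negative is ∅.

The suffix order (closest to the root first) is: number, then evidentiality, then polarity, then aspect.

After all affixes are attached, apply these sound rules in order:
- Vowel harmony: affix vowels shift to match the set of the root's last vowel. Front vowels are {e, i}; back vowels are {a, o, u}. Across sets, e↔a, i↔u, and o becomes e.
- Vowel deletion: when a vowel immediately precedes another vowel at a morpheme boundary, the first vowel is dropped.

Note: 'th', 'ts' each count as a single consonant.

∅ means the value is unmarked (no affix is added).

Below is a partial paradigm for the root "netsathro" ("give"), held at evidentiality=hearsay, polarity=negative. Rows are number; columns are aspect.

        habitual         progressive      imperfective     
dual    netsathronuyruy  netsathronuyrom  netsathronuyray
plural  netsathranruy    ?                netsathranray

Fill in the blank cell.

netsathranrom

Attach number plural -an → netsathroan.
Attach evidentiality hearsay -ri → netsathroanri.
polarity = negative: zero marking, form stays netsathroanri.
Attach aspect progressive -om → netsathroanriom.
Apply vowel harmony: netsathroanriom → netsathroanruom.
Apply vowel deletion: netsathroanruom → netsathranrom.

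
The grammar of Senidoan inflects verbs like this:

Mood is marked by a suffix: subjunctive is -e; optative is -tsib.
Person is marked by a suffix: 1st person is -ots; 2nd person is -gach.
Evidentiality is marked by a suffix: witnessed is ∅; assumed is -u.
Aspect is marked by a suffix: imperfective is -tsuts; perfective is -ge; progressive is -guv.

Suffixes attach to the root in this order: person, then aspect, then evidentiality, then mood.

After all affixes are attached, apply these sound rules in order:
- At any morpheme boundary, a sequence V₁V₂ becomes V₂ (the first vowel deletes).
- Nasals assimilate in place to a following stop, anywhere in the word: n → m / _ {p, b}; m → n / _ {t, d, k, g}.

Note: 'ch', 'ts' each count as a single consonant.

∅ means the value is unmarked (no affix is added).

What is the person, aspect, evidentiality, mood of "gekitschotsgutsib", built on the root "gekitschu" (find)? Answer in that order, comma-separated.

Segment: gekitschu-ots-ge-u-tsib.
person: -ots → 1st person.
aspect: -ge → perfective.
evidentiality: -u → assumed.
mood: -tsib → optative.

1st person, perfective, assumed, optative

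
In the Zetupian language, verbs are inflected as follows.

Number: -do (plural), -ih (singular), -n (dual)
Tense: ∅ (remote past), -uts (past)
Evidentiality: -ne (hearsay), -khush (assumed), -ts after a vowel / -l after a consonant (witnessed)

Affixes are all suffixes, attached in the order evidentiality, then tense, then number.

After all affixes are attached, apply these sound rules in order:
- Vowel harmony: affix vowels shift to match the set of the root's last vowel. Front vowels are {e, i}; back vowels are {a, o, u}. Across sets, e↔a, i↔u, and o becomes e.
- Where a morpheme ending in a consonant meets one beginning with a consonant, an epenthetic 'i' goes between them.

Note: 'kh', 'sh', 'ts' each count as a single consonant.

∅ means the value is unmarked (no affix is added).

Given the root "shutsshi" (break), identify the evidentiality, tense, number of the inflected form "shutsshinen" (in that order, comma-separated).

Segment: shutsshi-ne-n.
evidentiality: -ne → hearsay.
tense: ∅ → remote past.
number: -n → dual.

hearsay, remote past, dual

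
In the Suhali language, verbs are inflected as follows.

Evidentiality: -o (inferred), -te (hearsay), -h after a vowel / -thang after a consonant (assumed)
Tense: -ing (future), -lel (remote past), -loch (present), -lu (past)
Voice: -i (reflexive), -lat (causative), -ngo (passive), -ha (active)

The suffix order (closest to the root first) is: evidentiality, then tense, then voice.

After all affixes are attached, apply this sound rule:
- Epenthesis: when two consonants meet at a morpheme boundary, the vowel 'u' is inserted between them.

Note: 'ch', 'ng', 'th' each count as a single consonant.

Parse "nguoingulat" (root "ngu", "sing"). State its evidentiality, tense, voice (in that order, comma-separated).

inferred, future, causative

Segment: ngu-o-ing-lat.
evidentiality: -o → inferred.
tense: -ing → future.
voice: -lat → causative.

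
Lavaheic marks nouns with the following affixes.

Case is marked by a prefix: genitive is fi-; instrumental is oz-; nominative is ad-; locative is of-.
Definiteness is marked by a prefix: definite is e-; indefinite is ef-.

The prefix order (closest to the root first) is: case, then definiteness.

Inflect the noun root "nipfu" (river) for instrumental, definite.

eoznipfu

Attach case instrumental oz- → oznipfu.
Attach definiteness definite e- → eoznipfu.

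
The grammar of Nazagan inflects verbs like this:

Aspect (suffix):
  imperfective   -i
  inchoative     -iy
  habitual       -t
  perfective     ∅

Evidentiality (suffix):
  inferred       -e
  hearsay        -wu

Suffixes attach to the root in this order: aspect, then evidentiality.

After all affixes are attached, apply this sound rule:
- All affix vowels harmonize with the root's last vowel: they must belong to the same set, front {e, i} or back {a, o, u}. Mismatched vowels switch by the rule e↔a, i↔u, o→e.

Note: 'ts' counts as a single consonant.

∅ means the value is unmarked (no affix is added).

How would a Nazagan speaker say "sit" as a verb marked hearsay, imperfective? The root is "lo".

louwu

Attach aspect imperfective -i → loi.
Attach evidentiality hearsay -wu → loiwu.
Apply vowel harmony: loiwu → louwu.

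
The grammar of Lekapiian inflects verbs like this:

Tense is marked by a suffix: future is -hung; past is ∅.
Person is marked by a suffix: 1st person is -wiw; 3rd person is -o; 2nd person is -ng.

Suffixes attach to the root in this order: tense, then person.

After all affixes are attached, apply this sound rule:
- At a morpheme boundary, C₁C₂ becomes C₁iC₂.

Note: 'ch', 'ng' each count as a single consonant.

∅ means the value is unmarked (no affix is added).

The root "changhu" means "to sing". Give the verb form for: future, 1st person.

changhuhungiwiw

Attach tense future -hung → changhuhung.
Attach person 1st person -wiw → changhuhungwiw.
Apply epenthesis: changhuhungwiw → changhuhungiwiw.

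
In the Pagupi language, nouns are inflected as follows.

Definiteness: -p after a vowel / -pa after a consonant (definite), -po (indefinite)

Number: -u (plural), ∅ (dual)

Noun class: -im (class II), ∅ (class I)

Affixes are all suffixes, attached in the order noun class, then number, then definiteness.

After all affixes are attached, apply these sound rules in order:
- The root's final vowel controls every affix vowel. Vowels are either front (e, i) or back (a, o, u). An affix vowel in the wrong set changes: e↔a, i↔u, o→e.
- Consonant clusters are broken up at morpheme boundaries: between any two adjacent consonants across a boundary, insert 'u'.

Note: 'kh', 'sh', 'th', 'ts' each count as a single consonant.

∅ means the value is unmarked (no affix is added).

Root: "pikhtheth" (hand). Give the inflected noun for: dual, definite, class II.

Attach noun class class II -im → pikhthethim.
number = dual: zero marking, form stays pikhthethim.
Attach definiteness definite -pa (after consonant 'm') → pikhthethimpa.
Apply vowel harmony: pikhthethimpa → pikhthethimpe.
Apply epenthesis: pikhthethimpe → pikhthethimupe.

pikhthethimupe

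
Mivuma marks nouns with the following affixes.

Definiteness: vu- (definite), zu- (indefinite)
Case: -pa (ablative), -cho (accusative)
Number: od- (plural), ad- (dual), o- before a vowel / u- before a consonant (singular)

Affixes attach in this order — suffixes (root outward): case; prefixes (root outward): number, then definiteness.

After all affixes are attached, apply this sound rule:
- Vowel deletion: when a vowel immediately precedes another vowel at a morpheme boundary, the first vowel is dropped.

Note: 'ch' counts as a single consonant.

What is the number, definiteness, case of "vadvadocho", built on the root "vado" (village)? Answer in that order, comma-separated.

dual, definite, accusative

Segment: vu-ad-vado-cho.
number: ad- → dual.
definiteness: vu- → definite.
case: -cho → accusative.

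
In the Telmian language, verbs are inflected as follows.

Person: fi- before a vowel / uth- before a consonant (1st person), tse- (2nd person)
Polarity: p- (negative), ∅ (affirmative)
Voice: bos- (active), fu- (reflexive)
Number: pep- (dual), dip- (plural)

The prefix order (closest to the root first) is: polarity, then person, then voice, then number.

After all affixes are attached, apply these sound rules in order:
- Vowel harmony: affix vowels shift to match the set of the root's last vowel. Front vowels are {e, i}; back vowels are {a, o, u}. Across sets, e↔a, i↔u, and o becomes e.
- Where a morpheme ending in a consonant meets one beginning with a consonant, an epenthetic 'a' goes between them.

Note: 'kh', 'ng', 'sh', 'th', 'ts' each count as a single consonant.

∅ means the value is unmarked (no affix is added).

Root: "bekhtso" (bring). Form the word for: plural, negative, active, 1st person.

dupabosuthapabekhtso

Attach polarity negative p- → pbekhtso.
Attach person 1st person uth- (before consonant 'p') → uthpbekhtso.
Attach voice active bos- → bosuthpbekhtso.
Attach number plural dip- → dipbosuthpbekhtso.
Apply vowel harmony: dipbosuthpbekhtso → dupbosuthpbekhtso.
Apply epenthesis: dupbosuthpbekhtso → dupabosuthapabekhtso.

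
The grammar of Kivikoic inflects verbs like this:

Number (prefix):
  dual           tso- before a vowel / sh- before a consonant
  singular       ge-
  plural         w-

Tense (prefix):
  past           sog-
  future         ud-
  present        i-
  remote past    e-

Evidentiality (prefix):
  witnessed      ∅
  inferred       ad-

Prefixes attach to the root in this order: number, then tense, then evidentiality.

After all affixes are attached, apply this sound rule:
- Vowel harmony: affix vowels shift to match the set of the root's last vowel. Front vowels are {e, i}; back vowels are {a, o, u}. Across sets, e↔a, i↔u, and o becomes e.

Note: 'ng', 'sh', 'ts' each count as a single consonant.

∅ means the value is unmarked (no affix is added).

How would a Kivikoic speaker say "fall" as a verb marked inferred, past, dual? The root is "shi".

Attach number dual sh- (before consonant 'sh') → shshi.
Attach tense past sog- → sogshshi.
Attach evidentiality inferred ad- → adsogshshi.
Apply vowel harmony: adsogshshi → edsegshshi.

edsegshshi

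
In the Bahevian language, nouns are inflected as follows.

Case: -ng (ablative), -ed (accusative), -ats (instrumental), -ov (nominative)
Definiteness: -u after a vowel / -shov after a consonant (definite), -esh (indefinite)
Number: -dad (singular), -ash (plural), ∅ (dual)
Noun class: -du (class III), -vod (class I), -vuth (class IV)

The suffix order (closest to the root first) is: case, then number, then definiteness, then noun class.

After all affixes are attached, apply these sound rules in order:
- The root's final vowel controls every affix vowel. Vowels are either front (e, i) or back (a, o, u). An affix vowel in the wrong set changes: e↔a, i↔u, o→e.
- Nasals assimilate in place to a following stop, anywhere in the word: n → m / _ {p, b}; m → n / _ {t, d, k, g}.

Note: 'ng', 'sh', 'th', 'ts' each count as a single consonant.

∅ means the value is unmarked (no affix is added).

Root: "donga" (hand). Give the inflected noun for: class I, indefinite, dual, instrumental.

Attach case instrumental -ats → dongaats.
number = dual: zero marking, form stays dongaats.
Attach definiteness indefinite -esh → dongaatsesh.
Attach noun class class I -vod → dongaatseshvod.
Apply vowel harmony: dongaatseshvod → dongaatsashvod.
Nasal assimilation: no change.

dongaatsashvod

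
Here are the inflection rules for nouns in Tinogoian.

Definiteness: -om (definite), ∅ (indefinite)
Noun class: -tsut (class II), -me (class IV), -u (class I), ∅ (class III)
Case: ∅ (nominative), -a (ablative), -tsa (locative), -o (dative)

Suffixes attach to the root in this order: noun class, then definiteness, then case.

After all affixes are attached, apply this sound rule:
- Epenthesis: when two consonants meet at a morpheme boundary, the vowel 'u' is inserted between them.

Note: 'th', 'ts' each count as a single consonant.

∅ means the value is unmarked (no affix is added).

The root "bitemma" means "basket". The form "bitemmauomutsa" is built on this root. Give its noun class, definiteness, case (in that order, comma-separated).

class I, definite, locative

Segment: bitemma-u-om-tsa.
noun class: -u → class I.
definiteness: -om → definite.
case: -tsa → locative.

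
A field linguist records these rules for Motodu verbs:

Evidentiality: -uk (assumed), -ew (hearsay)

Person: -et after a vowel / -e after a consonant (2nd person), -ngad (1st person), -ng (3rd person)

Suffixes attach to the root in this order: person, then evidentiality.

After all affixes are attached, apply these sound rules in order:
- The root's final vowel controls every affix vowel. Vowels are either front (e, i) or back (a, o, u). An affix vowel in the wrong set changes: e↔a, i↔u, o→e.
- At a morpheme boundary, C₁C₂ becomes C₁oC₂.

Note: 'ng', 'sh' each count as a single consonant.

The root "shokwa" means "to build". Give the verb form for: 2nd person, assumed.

Attach person 2nd person -et (after vowel 'a') → shokwaet.
Attach evidentiality assumed -uk → shokwaetuk.
Apply vowel harmony: shokwaetuk → shokwaatuk.
Epenthesis: no change.

shokwaatuk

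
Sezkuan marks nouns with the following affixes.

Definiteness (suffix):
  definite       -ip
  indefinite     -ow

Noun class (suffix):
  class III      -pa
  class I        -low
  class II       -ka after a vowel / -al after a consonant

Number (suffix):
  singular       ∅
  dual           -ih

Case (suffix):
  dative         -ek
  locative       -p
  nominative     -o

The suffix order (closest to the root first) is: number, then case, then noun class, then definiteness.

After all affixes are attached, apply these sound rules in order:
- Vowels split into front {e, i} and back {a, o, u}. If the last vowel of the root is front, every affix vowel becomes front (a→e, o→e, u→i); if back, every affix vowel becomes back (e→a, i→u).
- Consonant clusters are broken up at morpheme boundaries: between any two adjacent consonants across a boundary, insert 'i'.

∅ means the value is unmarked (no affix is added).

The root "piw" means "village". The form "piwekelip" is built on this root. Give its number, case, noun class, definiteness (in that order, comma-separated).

singular, dative, class II, definite

Segment: piw-ek-al-ip.
number: ∅ → singular.
case: -ek → dative.
noun class: -ka/al → class II.
definiteness: -ip → definite.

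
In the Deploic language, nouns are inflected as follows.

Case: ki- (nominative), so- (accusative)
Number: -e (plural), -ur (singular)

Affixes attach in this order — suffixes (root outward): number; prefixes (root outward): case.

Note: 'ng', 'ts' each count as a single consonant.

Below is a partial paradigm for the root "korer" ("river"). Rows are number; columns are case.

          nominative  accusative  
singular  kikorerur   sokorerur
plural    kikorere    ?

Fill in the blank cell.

sokorere

Attach case accusative so- → sokorer.
Attach number plural -e → sokorere.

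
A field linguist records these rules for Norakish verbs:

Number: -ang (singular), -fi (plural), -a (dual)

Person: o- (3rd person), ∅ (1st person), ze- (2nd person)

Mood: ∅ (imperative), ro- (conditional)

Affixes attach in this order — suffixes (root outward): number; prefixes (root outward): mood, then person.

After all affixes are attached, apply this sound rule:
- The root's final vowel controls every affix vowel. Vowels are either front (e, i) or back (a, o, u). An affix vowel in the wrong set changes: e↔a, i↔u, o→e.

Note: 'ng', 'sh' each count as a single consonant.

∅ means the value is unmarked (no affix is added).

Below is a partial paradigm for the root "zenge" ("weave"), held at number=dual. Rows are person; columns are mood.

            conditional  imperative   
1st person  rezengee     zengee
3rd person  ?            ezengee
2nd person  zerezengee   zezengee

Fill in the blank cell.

Attach mood conditional ro- → rozenge.
Attach number dual -a → rozengea.
Attach person 3rd person o- → orozengea.
Apply vowel harmony: orozengea → erezengee.

erezengee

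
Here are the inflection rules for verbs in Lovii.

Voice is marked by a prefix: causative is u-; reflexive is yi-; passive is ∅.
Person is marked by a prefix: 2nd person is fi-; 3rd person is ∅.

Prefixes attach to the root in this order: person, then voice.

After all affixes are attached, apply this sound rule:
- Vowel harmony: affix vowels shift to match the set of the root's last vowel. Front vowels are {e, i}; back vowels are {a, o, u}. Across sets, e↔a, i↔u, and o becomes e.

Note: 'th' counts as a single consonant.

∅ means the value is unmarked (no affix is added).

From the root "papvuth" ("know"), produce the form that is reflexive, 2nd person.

yufupapvuth

Attach person 2nd person fi- → fipapvuth.
Attach voice reflexive yi- → yifipapvuth.
Apply vowel harmony: yifipapvuth → yufupapvuth.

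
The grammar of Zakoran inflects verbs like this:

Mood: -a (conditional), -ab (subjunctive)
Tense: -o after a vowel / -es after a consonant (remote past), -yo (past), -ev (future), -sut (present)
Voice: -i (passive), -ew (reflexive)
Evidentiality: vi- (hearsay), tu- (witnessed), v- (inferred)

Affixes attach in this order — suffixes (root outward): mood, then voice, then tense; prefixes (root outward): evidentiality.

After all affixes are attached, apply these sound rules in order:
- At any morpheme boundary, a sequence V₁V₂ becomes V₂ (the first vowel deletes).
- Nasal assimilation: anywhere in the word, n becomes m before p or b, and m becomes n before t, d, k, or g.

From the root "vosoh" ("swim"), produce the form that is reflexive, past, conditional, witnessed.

Attach evidentiality witnessed tu- → tuvosoh.
Attach mood conditional -a → tuvosoha.
Attach voice reflexive -ew → tuvosohaew.
Attach tense past -yo → tuvosohaewyo.
Apply vowel deletion: tuvosohaewyo → tuvosohewyo.
Nasal assimilation: no change.

tuvosohewyo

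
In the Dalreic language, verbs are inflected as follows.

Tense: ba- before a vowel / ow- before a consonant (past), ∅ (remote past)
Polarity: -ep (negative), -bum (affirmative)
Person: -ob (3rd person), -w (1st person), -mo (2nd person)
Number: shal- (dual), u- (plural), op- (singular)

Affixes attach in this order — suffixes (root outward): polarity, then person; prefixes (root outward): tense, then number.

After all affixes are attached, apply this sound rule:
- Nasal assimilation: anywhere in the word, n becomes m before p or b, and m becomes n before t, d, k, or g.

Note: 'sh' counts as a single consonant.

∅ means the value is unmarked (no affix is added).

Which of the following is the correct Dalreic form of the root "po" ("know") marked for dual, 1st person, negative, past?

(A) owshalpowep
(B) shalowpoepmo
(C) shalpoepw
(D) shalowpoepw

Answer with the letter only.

D

Attach polarity negative -ep → poep.
Attach person 1st person -w → poepw.
Attach tense past ow- (before consonant 'p') → owpoepw.
Attach number dual shal- → shalowpoepw.
Nasal assimilation: no change.
So the correct form is shalowpoepw, option (D).
(B) shalowpoepmo is wrong: it uses 2nd person instead of 1st person for person.
(A) owshalpowep is wrong: it has the affixes in the wrong order.
(C) shalpoepw is wrong: it uses remote past instead of past for tense.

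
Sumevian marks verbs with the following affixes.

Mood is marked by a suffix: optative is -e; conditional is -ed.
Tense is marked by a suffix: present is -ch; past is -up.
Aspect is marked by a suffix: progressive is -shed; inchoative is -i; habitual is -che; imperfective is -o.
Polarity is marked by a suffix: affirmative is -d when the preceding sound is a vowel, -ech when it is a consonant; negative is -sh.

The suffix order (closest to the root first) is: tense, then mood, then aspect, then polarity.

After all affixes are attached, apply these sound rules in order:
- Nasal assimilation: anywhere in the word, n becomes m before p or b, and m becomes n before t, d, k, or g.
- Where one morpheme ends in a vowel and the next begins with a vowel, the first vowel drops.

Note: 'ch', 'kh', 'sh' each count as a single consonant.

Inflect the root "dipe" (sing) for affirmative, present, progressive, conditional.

dipechedshedech

Attach tense present -ch → dipech.
Attach mood conditional -ed → dipeched.
Attach aspect progressive -shed → dipechedshed.
Attach polarity affirmative -ech (after consonant 'd') → dipechedshedech.
Nasal assimilation: no change.
Vowel deletion: no change.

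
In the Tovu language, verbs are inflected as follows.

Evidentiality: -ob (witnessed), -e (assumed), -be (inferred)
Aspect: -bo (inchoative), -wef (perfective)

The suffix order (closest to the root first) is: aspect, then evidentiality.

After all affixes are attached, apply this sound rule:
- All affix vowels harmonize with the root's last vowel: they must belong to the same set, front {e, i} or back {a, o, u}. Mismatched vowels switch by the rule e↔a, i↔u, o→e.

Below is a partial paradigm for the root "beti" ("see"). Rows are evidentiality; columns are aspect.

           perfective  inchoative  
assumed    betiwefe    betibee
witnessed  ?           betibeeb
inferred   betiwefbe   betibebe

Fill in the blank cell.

Attach aspect perfective -wef → betiwef.
Attach evidentiality witnessed -ob → betiwefob.
Apply vowel harmony: betiwefob → betiwefeb.

betiwefeb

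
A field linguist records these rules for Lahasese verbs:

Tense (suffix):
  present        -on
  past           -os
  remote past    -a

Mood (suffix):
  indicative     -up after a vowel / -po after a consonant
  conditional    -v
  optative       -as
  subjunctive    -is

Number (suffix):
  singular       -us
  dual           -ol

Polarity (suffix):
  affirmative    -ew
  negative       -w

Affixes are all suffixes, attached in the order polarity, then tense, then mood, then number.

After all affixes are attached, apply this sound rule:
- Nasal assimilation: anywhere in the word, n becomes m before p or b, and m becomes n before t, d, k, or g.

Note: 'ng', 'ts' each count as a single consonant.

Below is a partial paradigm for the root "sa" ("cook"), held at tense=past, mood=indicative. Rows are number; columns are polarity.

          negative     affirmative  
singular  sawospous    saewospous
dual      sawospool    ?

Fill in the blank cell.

Attach polarity affirmative -ew → saew.
Attach tense past -os → saewos.
Attach mood indicative -po (after consonant 's') → saewospo.
Attach number dual -ol → saewospool.
Nasal assimilation: no change.

saewospool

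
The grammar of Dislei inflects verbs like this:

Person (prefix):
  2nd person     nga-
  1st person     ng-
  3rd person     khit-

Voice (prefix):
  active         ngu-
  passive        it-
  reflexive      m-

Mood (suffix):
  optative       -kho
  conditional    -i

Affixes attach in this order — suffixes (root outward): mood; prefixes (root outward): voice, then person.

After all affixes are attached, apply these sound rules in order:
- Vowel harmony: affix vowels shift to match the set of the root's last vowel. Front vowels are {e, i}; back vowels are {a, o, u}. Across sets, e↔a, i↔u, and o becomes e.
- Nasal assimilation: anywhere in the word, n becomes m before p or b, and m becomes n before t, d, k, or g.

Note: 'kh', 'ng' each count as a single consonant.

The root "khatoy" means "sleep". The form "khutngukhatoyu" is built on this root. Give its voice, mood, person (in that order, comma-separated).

active, conditional, 3rd person

Segment: khit-ngu-khatoy-i.
voice: ngu- → active.
mood: -i → conditional.
person: khit- → 3rd person.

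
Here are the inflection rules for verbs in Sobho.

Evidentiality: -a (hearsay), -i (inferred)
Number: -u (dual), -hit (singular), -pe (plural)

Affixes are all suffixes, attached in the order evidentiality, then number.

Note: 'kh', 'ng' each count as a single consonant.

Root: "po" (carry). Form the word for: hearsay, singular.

poahit

Attach evidentiality hearsay -a → poa.
Attach number singular -hit → poahit.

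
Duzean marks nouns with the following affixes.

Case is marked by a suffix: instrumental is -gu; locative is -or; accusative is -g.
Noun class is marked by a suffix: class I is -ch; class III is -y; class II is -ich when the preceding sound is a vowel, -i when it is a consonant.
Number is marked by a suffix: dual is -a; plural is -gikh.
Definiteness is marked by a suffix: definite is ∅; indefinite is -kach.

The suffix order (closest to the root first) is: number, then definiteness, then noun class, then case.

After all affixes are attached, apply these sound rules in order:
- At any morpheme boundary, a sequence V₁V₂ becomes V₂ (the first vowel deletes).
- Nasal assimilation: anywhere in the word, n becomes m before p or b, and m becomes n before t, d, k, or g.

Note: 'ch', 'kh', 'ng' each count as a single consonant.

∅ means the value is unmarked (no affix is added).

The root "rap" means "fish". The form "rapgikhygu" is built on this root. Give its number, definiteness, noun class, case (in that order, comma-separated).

plural, definite, class III, instrumental

Segment: rap-gikh-y-gu.
number: -gikh → plural.
definiteness: ∅ → definite.
noun class: -y → class III.
case: -gu → instrumental.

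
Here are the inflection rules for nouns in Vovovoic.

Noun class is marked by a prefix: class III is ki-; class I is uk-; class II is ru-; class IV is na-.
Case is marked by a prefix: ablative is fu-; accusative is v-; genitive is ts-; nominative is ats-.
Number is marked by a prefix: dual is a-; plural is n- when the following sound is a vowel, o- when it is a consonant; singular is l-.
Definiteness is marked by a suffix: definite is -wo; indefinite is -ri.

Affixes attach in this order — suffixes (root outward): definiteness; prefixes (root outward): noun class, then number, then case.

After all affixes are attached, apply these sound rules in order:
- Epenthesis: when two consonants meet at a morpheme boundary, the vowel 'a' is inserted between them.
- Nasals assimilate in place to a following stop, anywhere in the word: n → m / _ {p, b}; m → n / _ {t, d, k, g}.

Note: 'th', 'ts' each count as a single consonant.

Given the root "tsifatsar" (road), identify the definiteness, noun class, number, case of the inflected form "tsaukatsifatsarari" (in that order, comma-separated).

Segment: ts-a-uk-tsifatsar-ri.
definiteness: -ri → indefinite.
noun class: uk- → class I.
number: a- → dual.
case: ts- → genitive.

indefinite, class I, dual, genitive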